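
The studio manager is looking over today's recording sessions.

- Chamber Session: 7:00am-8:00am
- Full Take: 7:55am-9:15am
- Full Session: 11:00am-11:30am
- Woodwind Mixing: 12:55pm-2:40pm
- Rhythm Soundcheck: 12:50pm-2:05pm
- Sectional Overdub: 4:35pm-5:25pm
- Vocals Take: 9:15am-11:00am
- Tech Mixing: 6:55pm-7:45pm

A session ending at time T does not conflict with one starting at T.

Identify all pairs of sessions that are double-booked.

Sorted by start: Chamber Session, Full Take, Vocals Take, Full Session, Rhythm Soundcheck, Woodwind Mixing, Sectional Overdub, Tech Mixing.
Full Take starts before Chamber Session ends → Chamber Session and Full Take overlap.
Vocals Take starts after Chamber Session ends, so Chamber Session has no further overlaps.
Vocals Take starts exactly when Full Take ends (back-to-back, no overlap), so Full Take has no further overlaps.
Full Session starts exactly when Vocals Take ends (back-to-back, no overlap), so Vocals Take has no further overlaps.
Rhythm Soundcheck starts after Full Session ends, so Full Session has no further overlaps.
Woodwind Mixing starts before Rhythm Soundcheck ends → Rhythm Soundcheck and Woodwind Mixing overlap.
Sectional Overdub starts after Rhythm Soundcheck ends, so Rhythm Soundcheck has no further overlaps.
Sectional Overdub starts after Woodwind Mixing ends, so Woodwind Mixing has no further overlaps.
Tech Mixing starts after Sectional Overdub ends.

Chamber Session & Full Take, Rhythm Soundcheck & Woodwind Mixing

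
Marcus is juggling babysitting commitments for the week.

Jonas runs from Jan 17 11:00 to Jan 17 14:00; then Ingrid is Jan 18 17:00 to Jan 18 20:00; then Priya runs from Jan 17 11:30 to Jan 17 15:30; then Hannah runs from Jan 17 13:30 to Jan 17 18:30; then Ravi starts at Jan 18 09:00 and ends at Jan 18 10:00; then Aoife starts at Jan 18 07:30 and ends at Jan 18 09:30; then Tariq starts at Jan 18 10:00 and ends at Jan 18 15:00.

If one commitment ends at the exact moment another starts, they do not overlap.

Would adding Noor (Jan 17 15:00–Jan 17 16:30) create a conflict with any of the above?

Jonas: ends Jan 17 14:00 at or before Noor starts Jan 17 15:00 → clear.
Priya: starts Jan 17 11:30 before Noor ends Jan 17 16:30, and ends Jan 17 15:30 after Noor starts Jan 17 15:00 → overlap.
Hannah: starts Jan 17 13:30 before Noor ends Jan 17 16:30, and ends Jan 17 18:30 after Noor starts Jan 17 15:00 → overlap.
Aoife: starts Jan 18 07:30 at or after Noor ends Jan 17 16:30 → clear.
Ravi: starts Jan 18 09:00 at or after Noor ends Jan 17 16:30 → clear.
Tariq: starts Jan 18 10:00 at or after Noor ends Jan 17 16:30 → clear.
Ingrid: starts Jan 18 17:00 at or after Noor ends Jan 17 16:30 → clear.
Noor overlaps Priya, Hannah.

Yes — it overlaps Hannah, Priya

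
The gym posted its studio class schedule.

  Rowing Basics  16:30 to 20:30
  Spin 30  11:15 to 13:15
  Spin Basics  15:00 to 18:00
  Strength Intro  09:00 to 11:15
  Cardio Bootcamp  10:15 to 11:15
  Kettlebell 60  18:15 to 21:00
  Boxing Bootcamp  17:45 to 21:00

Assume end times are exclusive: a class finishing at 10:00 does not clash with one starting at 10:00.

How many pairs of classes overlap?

6

Sorted by start: Strength Intro, Cardio Bootcamp, Spin 30, Spin Basics, Rowing Basics, Boxing Bootcamp, Kettlebell 60.
Cardio Bootcamp starts before Strength Intro ends → Strength Intro and Cardio Bootcamp overlap.
Spin 30 starts exactly when Strength Intro ends (back-to-back, no overlap) — done with Strength Intro.
Spin 30 starts exactly when Cardio Bootcamp ends (back-to-back, no overlap) — done with Cardio Bootcamp.
Spin Basics starts after Spin 30 ends — done with Spin 30.
Rowing Basics starts before Spin Basics ends → Spin Basics and Rowing Basics overlap.
Boxing Bootcamp starts before Spin Basics ends → Spin Basics and Boxing Bootcamp overlap.
Kettlebell 60 starts after Spin Basics ends.
Boxing Bootcamp starts before Rowing Basics ends → Rowing Basics and Boxing Bootcamp overlap.
Kettlebell 60 starts before Rowing Basics ends → Rowing Basics and Kettlebell 60 overlap.
Kettlebell 60 starts before Boxing Bootcamp ends → Boxing Bootcamp and Kettlebell 60 overlap.
Overlapping pairs: Boxing Bootcamp & Kettlebell 60, Boxing Bootcamp & Rowing Basics, Boxing Bootcamp & Spin Basics, Cardio Bootcamp & Strength Intro, Kettlebell 60 & Rowing Basics, Rowing Basics & Spin Basics — 6 in total.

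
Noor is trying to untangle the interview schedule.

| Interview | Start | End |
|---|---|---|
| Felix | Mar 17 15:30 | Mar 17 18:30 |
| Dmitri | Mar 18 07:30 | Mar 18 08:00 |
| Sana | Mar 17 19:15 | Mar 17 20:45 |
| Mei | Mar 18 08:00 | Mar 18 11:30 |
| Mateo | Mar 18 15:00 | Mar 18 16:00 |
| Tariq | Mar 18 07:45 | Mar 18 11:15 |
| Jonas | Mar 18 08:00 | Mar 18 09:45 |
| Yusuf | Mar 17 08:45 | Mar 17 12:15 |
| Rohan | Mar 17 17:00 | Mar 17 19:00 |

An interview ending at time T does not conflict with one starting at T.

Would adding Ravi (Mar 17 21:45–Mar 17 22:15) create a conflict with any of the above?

Yusuf: ends Mar 17 12:15 at or before Ravi starts Mar 17 21:45 → clear.
Felix: ends Mar 17 18:30 at or before Ravi starts Mar 17 21:45 → clear.
Rohan: ends Mar 17 19:00 at or before Ravi starts Mar 17 21:45 → clear.
Sana: ends Mar 17 20:45 at or before Ravi starts Mar 17 21:45 → clear.
Dmitri: starts Mar 18 07:30 at or after Ravi ends Mar 17 22:15 → clear.
Tariq: starts Mar 18 07:45 at or after Ravi ends Mar 17 22:15 → clear.
Jonas: starts Mar 18 08:00 at or after Ravi ends Mar 17 22:15 → clear.
Mei: starts Mar 18 08:00 at or after Ravi ends Mar 17 22:15 → clear.
Mateo: starts Mar 18 15:00 at or after Ravi ends Mar 17 22:15 → clear.

No — it doesn't clash with anything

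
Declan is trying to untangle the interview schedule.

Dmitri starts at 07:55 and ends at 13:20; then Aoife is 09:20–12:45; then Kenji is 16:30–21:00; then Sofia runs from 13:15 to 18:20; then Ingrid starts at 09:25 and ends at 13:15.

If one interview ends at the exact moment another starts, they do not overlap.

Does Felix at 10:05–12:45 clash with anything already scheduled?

Dmitri: starts 07:55 before Felix ends 12:45, and ends 13:20 after Felix starts 10:05 → overlap.
Aoife: starts 09:20 before Felix ends 12:45, and ends 12:45 after Felix starts 10:05 → overlap.
Ingrid: starts 09:25 before Felix ends 12:45, and ends 13:15 after Felix starts 10:05 → overlap.
Sofia: starts 13:15 at or after Felix ends 12:45 → clear.
Kenji: starts 16:30 at or after Felix ends 12:45 → clear.
Felix overlaps Aoife, Dmitri, Ingrid.

Yes — it overlaps Aoife, Dmitri, Ingrid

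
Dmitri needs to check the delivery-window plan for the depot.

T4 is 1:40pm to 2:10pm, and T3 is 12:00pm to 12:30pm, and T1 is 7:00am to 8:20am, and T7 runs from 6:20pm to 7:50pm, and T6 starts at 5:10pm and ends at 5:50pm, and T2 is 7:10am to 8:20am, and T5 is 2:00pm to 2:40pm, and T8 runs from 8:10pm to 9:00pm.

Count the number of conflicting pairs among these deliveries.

Check each pair: they overlap iff neither finishes before the other starts.
Sorted by start: T1, T2, T3, T4, T5, T6, T7, T8.
T2 starts before T1 ends → T1 and T2 overlap.
T3 starts after T1 ends — done with T1.
T3 starts after T2 ends — done with T2.
T4 starts after T3 ends — done with T3.
T5 starts before T4 ends → T4 and T5 overlap.
T6 starts after T4 ends — done with T4.
T6 starts after T5 ends — done with T5.
T7 starts after T6 ends — done with T6.
T8 starts after T7 ends.
Overlapping pairs: T1 & T2, T4 & T5 — 2 in total.

2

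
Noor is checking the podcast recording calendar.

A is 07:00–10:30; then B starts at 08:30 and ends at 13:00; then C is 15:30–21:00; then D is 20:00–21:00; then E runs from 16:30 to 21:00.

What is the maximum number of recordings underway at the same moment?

Sort all start/end points and keep a running count:
07:00 start A → 1
08:30 start B → 2
10:30 end A → 1
13:00 end B → 0
15:30 start C → 1
16:30 start E → 2
20:00 start D → 3
21:00 end C → 2
21:00 end D → 1
21:00 end E → 0
Peak is 3, at 20:00 (C, D, E).

3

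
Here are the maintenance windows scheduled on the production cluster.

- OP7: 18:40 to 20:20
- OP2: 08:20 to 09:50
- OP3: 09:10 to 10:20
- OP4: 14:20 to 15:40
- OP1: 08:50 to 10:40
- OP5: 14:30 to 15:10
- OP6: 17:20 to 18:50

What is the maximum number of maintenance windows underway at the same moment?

Sweep the timeline, counting +1 at each start and −1 at each end (ends before starts at a tie):
08:20 start OP2 → 1
08:50 start OP1 → 2
09:10 start OP3 → 3
09:50 end OP2 → 2
10:20 end OP3 → 1
10:40 end OP1 → 0
14:20 start OP4 → 1
14:30 start OP5 → 2
15:10 end OP5 → 1
15:40 end OP4 → 0
17:20 start OP6 → 1
18:40 start OP7 → 2
18:50 end OP6 → 1
20:20 end OP7 → 0
Peak is 3, at 09:10 (OP1, OP2, OP3).

3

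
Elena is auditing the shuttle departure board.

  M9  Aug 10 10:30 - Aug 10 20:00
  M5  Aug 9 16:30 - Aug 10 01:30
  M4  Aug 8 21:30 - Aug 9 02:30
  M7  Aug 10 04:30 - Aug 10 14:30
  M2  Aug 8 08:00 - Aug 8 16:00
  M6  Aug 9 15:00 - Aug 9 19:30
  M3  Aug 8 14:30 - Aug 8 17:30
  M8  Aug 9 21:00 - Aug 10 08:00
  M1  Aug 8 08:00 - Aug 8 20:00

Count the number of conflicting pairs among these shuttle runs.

Sorted by start: M1, M2, M3, M4, M6, M5, M8, M7, M9.
M2 starts before M1 ends → M1 and M2 overlap.
M3 starts before M1 ends → M1 and M3 overlap.
M4 starts after M1 ends, so M1 has no further overlaps.
M3 starts before M2 ends → M2 and M3 overlap.
M4 starts after M2 ends, so M2 has no further overlaps.
M4 starts after M3 ends, so M3 has no further overlaps.
M6 starts after M4 ends, so M4 has no further overlaps.
M5 starts before M6 ends → M6 and M5 overlap.
M8 starts after M6 ends, so M6 has no further overlaps.
M8 starts before M5 ends → M5 and M8 overlap.
M7 starts after M5 ends, so M5 has no further overlaps.
M7 starts before M8 ends → M8 and M7 overlap.
M9 starts after M8 ends.
M9 starts before M7 ends → M7 and M9 overlap.
Overlapping pairs: M1 & M2, M1 & M3, M2 & M3, M5 & M6, M5 & M8, M7 & M8, M7 & M9 — 7 in total.

7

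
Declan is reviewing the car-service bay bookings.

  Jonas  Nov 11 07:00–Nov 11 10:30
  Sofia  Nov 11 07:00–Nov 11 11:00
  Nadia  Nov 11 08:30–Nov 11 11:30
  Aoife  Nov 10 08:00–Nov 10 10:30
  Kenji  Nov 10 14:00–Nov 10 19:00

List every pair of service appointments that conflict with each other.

Sorted by start: Aoife, Kenji, Sofia, Jonas, Nadia.
Kenji starts after Aoife ends, so nothing later overlaps Aoife either.
Sofia starts after Kenji ends, so nothing later overlaps Kenji either.
Jonas starts before Sofia ends → Sofia and Jonas overlap.
Nadia starts before Sofia ends → Sofia and Nadia overlap.
Nadia starts before Jonas ends → Jonas and Nadia overlap.

Jonas & Nadia, Jonas & Sofia, Nadia & Sofia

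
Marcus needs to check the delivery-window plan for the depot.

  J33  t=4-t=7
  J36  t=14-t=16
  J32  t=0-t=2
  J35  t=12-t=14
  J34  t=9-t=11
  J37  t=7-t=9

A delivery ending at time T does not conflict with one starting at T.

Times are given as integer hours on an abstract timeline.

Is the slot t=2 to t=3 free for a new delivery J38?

Yes — the slot is free

J32: ends t=2 at or before J38 starts t=2 → clear.
J33: starts t=4 at or after J38 ends t=3 → clear.
J37: starts t=7 at or after J38 ends t=3 → clear.
J34: starts t=9 at or after J38 ends t=3 → clear.
J35: starts t=12 at or after J38 ends t=3 → clear.
J36: starts t=14 at or after J38 ends t=3 → clear.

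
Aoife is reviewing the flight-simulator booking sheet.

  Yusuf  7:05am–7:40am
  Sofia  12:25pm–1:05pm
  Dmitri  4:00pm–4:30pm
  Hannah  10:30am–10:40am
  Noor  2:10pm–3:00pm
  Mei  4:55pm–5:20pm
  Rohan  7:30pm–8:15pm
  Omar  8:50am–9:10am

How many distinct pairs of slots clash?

0

Two intervals overlap when each starts before the other ends.
Sorted by start: Yusuf, Omar, Hannah, Sofia, Noor, Dmitri, Mei, Rohan.
Omar starts after Yusuf ends, so Yusuf has no further overlaps.
Hannah starts after Omar ends, so Omar has no further overlaps.
Sofia starts after Hannah ends, so Hannah has no further overlaps.
Noor starts after Sofia ends, so Sofia has no further overlaps.
Dmitri starts after Noor ends, so Noor has no further overlaps.
Mei starts after Dmitri ends, so Dmitri has no further overlaps.
Rohan starts after Mei ends.
No pair overlaps.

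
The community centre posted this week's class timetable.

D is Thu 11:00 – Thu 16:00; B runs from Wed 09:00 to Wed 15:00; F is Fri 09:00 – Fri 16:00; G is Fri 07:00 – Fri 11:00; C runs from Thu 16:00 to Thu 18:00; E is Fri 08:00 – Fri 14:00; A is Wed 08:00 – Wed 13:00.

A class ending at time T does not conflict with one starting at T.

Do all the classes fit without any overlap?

Check each pair: they overlap iff neither finishes before the other starts.
Sorted by start: A, B, D, C, G, E, F.
B starts before A ends → A and B overlap.
That's a conflict, so the schedule is not conflict-free.

No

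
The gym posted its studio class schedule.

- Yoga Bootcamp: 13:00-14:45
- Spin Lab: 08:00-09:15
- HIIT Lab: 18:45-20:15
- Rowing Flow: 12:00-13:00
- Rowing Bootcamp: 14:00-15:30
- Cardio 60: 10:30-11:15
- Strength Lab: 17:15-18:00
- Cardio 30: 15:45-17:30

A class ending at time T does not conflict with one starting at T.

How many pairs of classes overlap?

2

Check each pair: they overlap iff neither finishes before the other starts.
Sorted by start: Spin Lab, Cardio 60, Rowing Flow, Yoga Bootcamp, Rowing Bootcamp, Cardio 30, Strength Lab, HIIT Lab.
Cardio 60 starts after Spin Lab ends; Spin Lab is clear from here.
Rowing Flow starts after Cardio 60 ends; Cardio 60 is clear from here.
Yoga Bootcamp starts exactly when Rowing Flow ends (back-to-back, no overlap); Rowing Flow is clear from here.
Rowing Bootcamp starts before Yoga Bootcamp ends → Yoga Bootcamp and Rowing Bootcamp overlap.
Cardio 30 starts after Yoga Bootcamp ends; Yoga Bootcamp is clear from here.
Cardio 30 starts after Rowing Bootcamp ends; Rowing Bootcamp is clear from here.
Strength Lab starts before Cardio 30 ends → Cardio 30 and Strength Lab overlap.
HIIT Lab starts after Cardio 30 ends.
HIIT Lab starts after Strength Lab ends.
Overlapping pairs: Cardio 30 & Strength Lab, Rowing Bootcamp & Yoga Bootcamp — 2 in total.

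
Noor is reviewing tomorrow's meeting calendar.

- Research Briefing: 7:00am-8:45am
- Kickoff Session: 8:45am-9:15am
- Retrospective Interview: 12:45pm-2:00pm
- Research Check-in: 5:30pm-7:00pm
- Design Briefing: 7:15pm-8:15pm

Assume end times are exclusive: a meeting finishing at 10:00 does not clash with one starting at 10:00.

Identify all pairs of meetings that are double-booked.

Two intervals overlap when each starts before the other ends.
Sorted by start: Research Briefing, Kickoff Session, Retrospective Interview, Research Check-in, Design Briefing.
Kickoff Session starts exactly when Research Briefing ends (back-to-back, no overlap) — done with Research Briefing.
Retrospective Interview starts after Kickoff Session ends — done with Kickoff Session.
Research Check-in starts after Retrospective Interview ends — done with Retrospective Interview.
Design Briefing starts after Research Check-in ends.

no overlapping pairs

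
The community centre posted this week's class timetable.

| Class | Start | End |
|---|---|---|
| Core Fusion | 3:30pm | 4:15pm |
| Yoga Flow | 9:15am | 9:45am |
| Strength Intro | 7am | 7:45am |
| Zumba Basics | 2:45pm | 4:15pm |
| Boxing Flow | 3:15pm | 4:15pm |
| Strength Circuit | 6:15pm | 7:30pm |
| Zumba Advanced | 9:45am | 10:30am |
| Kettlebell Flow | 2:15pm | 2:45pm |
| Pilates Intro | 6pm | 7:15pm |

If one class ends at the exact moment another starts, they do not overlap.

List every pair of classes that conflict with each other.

Sorted by start: Strength Intro, Yoga Flow, Zumba Advanced, Kettlebell Flow, Zumba Basics, Boxing Flow, Core Fusion, Pilates Intro, Strength Circuit.
Yoga Flow starts after Strength Intro ends; Strength Intro is clear from here.
Zumba Advanced starts exactly when Yoga Flow ends (back-to-back, no overlap); Yoga Flow is clear from here.
Kettlebell Flow starts after Zumba Advanced ends; Zumba Advanced is clear from here.
Zumba Basics starts exactly when Kettlebell Flow ends (back-to-back, no overlap); Kettlebell Flow is clear from here.
Boxing Flow starts before Zumba Basics ends → Zumba Basics and Boxing Flow overlap.
Core Fusion starts before Zumba Basics ends → Zumba Basics and Core Fusion overlap.
Pilates Intro starts after Zumba Basics ends; Zumba Basics is clear from here.
Core Fusion starts before Boxing Flow ends → Boxing Flow and Core Fusion overlap.
Pilates Intro starts after Boxing Flow ends; Boxing Flow is clear from here.
Pilates Intro starts after Core Fusion ends; Core Fusion is clear from here.
Strength Circuit starts before Pilates Intro ends → Pilates Intro and Strength Circuit overlap.

Boxing Flow & Core Fusion, Boxing Flow & Zumba Basics, Core Fusion & Zumba Basics, Pilates Intro & Strength Circuit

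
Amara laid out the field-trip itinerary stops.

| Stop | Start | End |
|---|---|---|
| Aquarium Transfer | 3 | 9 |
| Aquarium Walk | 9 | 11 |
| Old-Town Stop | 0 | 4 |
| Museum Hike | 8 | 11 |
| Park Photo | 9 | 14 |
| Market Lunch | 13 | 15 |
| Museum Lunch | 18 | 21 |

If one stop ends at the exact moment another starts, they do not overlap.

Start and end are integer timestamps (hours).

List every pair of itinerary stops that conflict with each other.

Aquarium Transfer & Museum Hike, Aquarium Transfer & Old-Town Stop, Aquarium Walk & Museum Hike, Aquarium Walk & Park Photo, Market Lunch & Park Photo, Museum Hike & Park Photo

Sorted by start: Old-Town Stop, Aquarium Transfer, Museum Hike, Aquarium Walk, Park Photo, Market Lunch, Museum Lunch.
Aquarium Transfer starts before Old-Town Stop ends → Old-Town Stop and Aquarium Transfer overlap.
Museum Hike starts after Old-Town Stop ends — done with Old-Town Stop.
Museum Hike starts before Aquarium Transfer ends → Aquarium Transfer and Museum Hike overlap.
Aquarium Walk starts exactly when Aquarium Transfer ends (back-to-back, no overlap) — done with Aquarium Transfer.
Aquarium Walk starts before Museum Hike ends → Museum Hike and Aquarium Walk overlap.
Park Photo starts before Museum Hike ends → Museum Hike and Park Photo overlap.
Market Lunch starts after Museum Hike ends — done with Museum Hike.
Park Photo starts before Aquarium Walk ends → Aquarium Walk and Park Photo overlap.
Market Lunch starts after Aquarium Walk ends — done with Aquarium Walk.
Market Lunch starts before Park Photo ends → Park Photo and Market Lunch overlap.
Museum Lunch starts after Park Photo ends.
Museum Lunch starts after Market Lunch ends.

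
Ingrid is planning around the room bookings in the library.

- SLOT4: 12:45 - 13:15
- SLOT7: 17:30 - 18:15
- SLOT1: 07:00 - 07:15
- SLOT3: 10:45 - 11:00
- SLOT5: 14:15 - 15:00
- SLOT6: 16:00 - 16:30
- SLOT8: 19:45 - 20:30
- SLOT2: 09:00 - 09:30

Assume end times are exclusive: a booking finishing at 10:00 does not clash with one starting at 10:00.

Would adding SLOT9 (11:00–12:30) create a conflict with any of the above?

SLOT1: ends 07:15 at or before SLOT9 starts 11:00 → clear.
SLOT2: ends 09:30 at or before SLOT9 starts 11:00 → clear.
SLOT3: ends 11:00 at or before SLOT9 starts 11:00 → clear.
SLOT4: starts 12:45 at or after SLOT9 ends 12:30 → clear.
SLOT5: starts 14:15 at or after SLOT9 ends 12:30 → clear.
SLOT6: starts 16:00 at or after SLOT9 ends 12:30 → clear.
SLOT7: starts 17:30 at or after SLOT9 ends 12:30 → clear.
SLOT8: starts 19:45 at or after SLOT9 ends 12:30 → clear.

No — it doesn't clash with anything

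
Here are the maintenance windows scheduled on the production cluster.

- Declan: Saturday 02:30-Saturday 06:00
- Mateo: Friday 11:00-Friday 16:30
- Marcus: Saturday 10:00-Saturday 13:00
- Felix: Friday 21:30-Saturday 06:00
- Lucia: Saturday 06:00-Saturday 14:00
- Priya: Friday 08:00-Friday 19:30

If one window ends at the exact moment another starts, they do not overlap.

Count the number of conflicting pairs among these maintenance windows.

3

Two intervals overlap when each starts before the other ends.
Sorted by start: Priya, Mateo, Felix, Declan, Lucia, Marcus.
Mateo starts before Priya ends → Priya and Mateo overlap.
Felix starts after Priya ends, so nothing later overlaps Priya either.
Felix starts after Mateo ends, so nothing later overlaps Mateo either.
Declan starts before Felix ends → Felix and Declan overlap.
Lucia starts exactly when Felix ends (back-to-back, no overlap), so nothing later overlaps Felix either.
Lucia starts exactly when Declan ends (back-to-back, no overlap), so nothing later overlaps Declan either.
Marcus starts before Lucia ends → Lucia and Marcus overlap.
Overlapping pairs: Declan & Felix, Lucia & Marcus, Mateo & Priya — 3 in total.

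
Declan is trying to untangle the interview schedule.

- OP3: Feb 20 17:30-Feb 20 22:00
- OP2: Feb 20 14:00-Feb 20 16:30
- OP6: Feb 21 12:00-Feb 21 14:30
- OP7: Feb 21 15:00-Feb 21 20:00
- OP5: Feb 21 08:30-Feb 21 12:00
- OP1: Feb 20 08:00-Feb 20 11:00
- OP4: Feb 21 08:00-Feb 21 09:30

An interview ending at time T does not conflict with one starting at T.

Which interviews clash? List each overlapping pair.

OP4 & OP5

Sorted by start: OP1, OP2, OP3, OP4, OP5, OP6, OP7.
OP2 starts after OP1 ends, so OP1 has no further overlaps.
OP3 starts after OP2 ends, so OP2 has no further overlaps.
OP4 starts after OP3 ends, so OP3 has no further overlaps.
OP5 starts before OP4 ends → OP4 and OP5 overlap.
OP6 starts after OP4 ends, so OP4 has no further overlaps.
OP6 starts exactly when OP5 ends (back-to-back, no overlap), so OP5 has no further overlaps.
OP7 starts after OP6 ends.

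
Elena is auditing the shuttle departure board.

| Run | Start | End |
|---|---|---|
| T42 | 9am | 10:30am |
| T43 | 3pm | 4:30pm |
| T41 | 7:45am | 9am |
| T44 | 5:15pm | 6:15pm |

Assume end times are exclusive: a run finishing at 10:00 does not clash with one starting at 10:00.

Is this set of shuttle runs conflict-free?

Yes

Two intervals overlap when each starts before the other ends.
Sorted by start: T41, T42, T43, T44.
T42 starts exactly when T41 ends (back-to-back, no overlap); T41 is clear from here.
T43 starts after T42 ends; T42 is clear from here.
T44 starts after T43 ends.
Every pair is clear; the schedule has no overlaps.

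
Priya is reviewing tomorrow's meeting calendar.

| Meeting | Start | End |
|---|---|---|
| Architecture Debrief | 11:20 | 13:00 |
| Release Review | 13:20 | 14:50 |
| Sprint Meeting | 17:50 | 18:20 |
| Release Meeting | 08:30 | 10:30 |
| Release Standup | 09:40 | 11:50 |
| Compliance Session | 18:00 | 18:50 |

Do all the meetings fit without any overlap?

Two intervals overlap when each starts before the other ends.
Sorted by start: Release Meeting, Release Standup, Architecture Debrief, Release Review, Sprint Meeting, Compliance Session.
Release Standup starts before Release Meeting ends → Release Meeting and Release Standup overlap.
That's a conflict, so the schedule is not conflict-free.

No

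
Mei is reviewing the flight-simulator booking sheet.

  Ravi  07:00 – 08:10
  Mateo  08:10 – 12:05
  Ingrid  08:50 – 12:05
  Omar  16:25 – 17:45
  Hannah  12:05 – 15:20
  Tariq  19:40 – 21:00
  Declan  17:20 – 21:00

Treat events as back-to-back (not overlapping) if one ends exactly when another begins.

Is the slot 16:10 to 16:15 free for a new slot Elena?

Ravi: ends 08:10 at or before Elena starts 16:10 → clear.
Mateo: ends 12:05 at or before Elena starts 16:10 → clear.
Ingrid: ends 12:05 at or before Elena starts 16:10 → clear.
Hannah: ends 15:20 at or before Elena starts 16:10 → clear.
Omar: starts 16:25 at or after Elena ends 16:15 → clear.
Declan: starts 17:20 at or after Elena ends 16:15 → clear.
Tariq: starts 19:40 at or after Elena ends 16:15 → clear.

Yes — the slot is free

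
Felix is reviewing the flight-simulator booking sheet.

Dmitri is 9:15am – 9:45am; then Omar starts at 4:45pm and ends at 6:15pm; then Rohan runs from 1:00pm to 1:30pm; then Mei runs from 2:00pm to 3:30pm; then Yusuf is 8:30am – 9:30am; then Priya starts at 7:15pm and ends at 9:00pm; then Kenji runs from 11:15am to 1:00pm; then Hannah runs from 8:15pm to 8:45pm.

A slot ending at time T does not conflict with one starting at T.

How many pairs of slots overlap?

Sorted by start: Yusuf, Dmitri, Kenji, Rohan, Mei, Omar, Priya, Hannah.
Dmitri starts before Yusuf ends → Yusuf and Dmitri overlap.
Kenji starts after Yusuf ends; Yusuf is clear from here.
Kenji starts after Dmitri ends; Dmitri is clear from here.
Rohan starts exactly when Kenji ends (back-to-back, no overlap); Kenji is clear from here.
Mei starts after Rohan ends; Rohan is clear from here.
Omar starts after Mei ends; Mei is clear from here.
Priya starts after Omar ends; Omar is clear from here.
Hannah starts before Priya ends → Priya and Hannah overlap.
Overlapping pairs: Dmitri & Yusuf, Hannah & Priya — 2 in total.

2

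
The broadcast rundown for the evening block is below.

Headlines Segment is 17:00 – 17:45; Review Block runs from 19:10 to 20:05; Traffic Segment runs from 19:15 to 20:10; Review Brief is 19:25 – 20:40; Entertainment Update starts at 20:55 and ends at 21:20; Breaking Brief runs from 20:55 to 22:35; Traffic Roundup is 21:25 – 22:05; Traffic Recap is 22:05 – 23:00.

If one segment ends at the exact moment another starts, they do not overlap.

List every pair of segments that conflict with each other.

Check each pair: they overlap iff neither finishes before the other starts.
Sorted by start: Headlines Segment, Review Block, Traffic Segment, Review Brief, Entertainment Update, Breaking Brief, Traffic Roundup, Traffic Recap.
Review Block starts after Headlines Segment ends, so nothing later overlaps Headlines Segment either.
Traffic Segment starts before Review Block ends → Review Block and Traffic Segment overlap.
Review Brief starts before Review Block ends → Review Block and Review Brief overlap.
Entertainment Update starts after Review Block ends, so nothing later overlaps Review Block either.
Review Brief starts before Traffic Segment ends → Traffic Segment and Review Brief overlap.
Entertainment Update starts after Traffic Segment ends, so nothing later overlaps Traffic Segment either.
Entertainment Update starts after Review Brief ends, so nothing later overlaps Review Brief either.
Breaking Brief starts before Entertainment Update ends → Entertainment Update and Breaking Brief overlap.
Traffic Roundup starts after Entertainment Update ends, so nothing later overlaps Entertainment Update either.
Traffic Roundup starts before Breaking Brief ends → Breaking Brief and Traffic Roundup overlap.
Traffic Recap starts before Breaking Brief ends → Breaking Brief and Traffic Recap overlap.
Traffic Recap starts exactly when Traffic Roundup ends (back-to-back, no overlap).

Breaking Brief & Entertainment Update, Breaking Brief & Traffic Recap, Breaking Brief & Traffic Roundup, Review Block & Review Brief, Review Block & Traffic Segment, Review Brief & Traffic Segment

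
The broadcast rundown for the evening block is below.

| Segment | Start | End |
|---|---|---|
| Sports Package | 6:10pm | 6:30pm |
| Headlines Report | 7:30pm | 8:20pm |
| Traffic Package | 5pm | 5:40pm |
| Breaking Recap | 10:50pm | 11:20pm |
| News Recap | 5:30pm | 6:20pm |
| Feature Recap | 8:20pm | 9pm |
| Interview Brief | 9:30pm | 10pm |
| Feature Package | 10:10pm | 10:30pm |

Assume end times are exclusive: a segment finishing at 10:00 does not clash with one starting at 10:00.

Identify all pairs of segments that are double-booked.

News Recap & Sports Package, News Recap & Traffic Package

Sorted by start: Traffic Package, News Recap, Sports Package, Headlines Report, Feature Recap, Interview Brief, Feature Package, Breaking Recap.
News Recap starts before Traffic Package ends → Traffic Package and News Recap overlap.
Sports Package starts after Traffic Package ends, so nothing later overlaps Traffic Package either.
Sports Package starts before News Recap ends → News Recap and Sports Package overlap.
Headlines Report starts after News Recap ends, so nothing later overlaps News Recap either.
Headlines Report starts after Sports Package ends, so nothing later overlaps Sports Package either.
Feature Recap starts exactly when Headlines Report ends (back-to-back, no overlap), so nothing later overlaps Headlines Report either.
Interview Brief starts after Feature Recap ends, so nothing later overlaps Feature Recap either.
Feature Package starts after Interview Brief ends, so nothing later overlaps Interview Brief either.
Breaking Recap starts after Feature Package ends.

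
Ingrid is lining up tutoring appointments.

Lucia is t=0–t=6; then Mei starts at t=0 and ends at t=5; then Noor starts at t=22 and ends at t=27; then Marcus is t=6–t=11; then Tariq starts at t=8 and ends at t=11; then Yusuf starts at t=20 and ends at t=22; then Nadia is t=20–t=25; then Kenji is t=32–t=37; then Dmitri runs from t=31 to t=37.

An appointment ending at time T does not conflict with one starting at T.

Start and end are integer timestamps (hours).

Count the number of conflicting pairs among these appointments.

5

Check each pair: they overlap iff neither finishes before the other starts.
Sorted by start: Lucia, Mei, Marcus, Tariq, Yusuf, Nadia, Noor, Dmitri, Kenji.
Mei starts before Lucia ends → Lucia and Mei overlap.
Marcus starts exactly when Lucia ends (back-to-back, no overlap), so nothing later overlaps Lucia either.
Marcus starts after Mei ends, so nothing later overlaps Mei either.
Tariq starts before Marcus ends → Marcus and Tariq overlap.
Yusuf starts after Marcus ends, so nothing later overlaps Marcus either.
Yusuf starts after Tariq ends, so nothing later overlaps Tariq either.
Nadia starts before Yusuf ends → Yusuf and Nadia overlap.
Noor starts exactly when Yusuf ends (back-to-back, no overlap), so nothing later overlaps Yusuf either.
Noor starts before Nadia ends → Nadia and Noor overlap.
Dmitri starts after Nadia ends, so nothing later overlaps Nadia either.
Dmitri starts after Noor ends, so nothing later overlaps Noor either.
Kenji starts before Dmitri ends → Dmitri and Kenji overlap.
Overlapping pairs: Dmitri & Kenji, Lucia & Mei, Marcus & Tariq, Nadia & Noor, Nadia & Yusuf — 5 in total.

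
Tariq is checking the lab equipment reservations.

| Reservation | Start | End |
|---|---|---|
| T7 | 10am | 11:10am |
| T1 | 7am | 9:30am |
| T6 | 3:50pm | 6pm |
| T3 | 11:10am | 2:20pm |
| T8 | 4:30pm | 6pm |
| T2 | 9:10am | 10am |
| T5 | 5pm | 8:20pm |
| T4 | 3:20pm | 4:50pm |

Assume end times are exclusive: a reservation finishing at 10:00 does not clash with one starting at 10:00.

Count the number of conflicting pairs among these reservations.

6

Sorted by start: T1, T2, T7, T3, T4, T6, T8, T5.
T2 starts before T1 ends → T1 and T2 overlap.
T7 starts after T1 ends; T1 is clear from here.
T7 starts exactly when T2 ends (back-to-back, no overlap); T2 is clear from here.
T3 starts exactly when T7 ends (back-to-back, no overlap); T7 is clear from here.
T4 starts after T3 ends; T3 is clear from here.
T6 starts before T4 ends → T4 and T6 overlap.
T8 starts before T4 ends → T4 and T8 overlap.
T5 starts after T4 ends.
T8 starts before T6 ends → T6 and T8 overlap.
T5 starts before T6 ends → T6 and T5 overlap.
T5 starts before T8 ends → T8 and T5 overlap.
Overlapping pairs: T1 & T2, T4 & T6, T4 & T8, T5 & T6, T5 & T8, T6 & T8 — 6 in total.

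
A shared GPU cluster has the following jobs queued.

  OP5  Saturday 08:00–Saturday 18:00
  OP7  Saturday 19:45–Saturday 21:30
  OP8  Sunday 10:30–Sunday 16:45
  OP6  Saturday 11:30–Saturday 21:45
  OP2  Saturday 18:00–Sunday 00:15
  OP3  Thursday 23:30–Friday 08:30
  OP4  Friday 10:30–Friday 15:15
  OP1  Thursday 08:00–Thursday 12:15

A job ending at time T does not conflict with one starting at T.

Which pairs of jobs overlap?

OP2 & OP6, OP2 & OP7, OP5 & OP6, OP6 & OP7

Sorted by start: OP1, OP3, OP4, OP5, OP6, OP2, OP7, OP8.
OP3 starts after OP1 ends, so nothing later overlaps OP1 either.
OP4 starts after OP3 ends, so nothing later overlaps OP3 either.
OP5 starts after OP4 ends, so nothing later overlaps OP4 either.
OP6 starts before OP5 ends → OP5 and OP6 overlap.
OP2 starts exactly when OP5 ends (back-to-back, no overlap), so nothing later overlaps OP5 either.
OP2 starts before OP6 ends → OP6 and OP2 overlap.
OP7 starts before OP6 ends → OP6 and OP7 overlap.
OP8 starts after OP6 ends.
OP7 starts before OP2 ends → OP2 and OP7 overlap.
OP8 starts after OP2 ends.
OP8 starts after OP7 ends.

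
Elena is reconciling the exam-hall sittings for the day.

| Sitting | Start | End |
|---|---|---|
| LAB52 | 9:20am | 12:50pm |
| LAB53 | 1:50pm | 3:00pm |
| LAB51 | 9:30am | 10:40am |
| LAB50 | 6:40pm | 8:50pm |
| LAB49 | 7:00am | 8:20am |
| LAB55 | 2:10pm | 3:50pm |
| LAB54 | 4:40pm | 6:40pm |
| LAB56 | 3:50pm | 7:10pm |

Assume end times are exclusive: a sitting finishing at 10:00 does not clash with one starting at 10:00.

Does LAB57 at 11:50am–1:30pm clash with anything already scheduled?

LAB49: ends 8:20am at or before LAB57 starts 11:50am → clear.
LAB52: starts 9:20am before LAB57 ends 1:30pm, and ends 12:50pm after LAB57 starts 11:50am → overlap.
LAB51: ends 10:40am at or before LAB57 starts 11:50am → clear.
LAB53: starts 1:50pm at or after LAB57 ends 1:30pm → clear.
LAB55: starts 2:10pm at or after LAB57 ends 1:30pm → clear.
LAB56: starts 3:50pm at or after LAB57 ends 1:30pm → clear.
LAB54: starts 4:40pm at or after LAB57 ends 1:30pm → clear.
LAB50: starts 6:40pm at or after LAB57 ends 1:30pm → clear.
LAB57 overlaps LAB52.

Yes — it overlaps LAB52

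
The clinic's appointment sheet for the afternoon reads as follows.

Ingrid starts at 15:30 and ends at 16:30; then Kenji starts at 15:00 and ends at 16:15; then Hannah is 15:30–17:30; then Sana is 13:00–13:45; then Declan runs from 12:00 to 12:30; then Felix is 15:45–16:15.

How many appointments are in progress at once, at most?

Walk through starts and ends in time order (an end at T is processed before a start at T):
12:00 start Declan → 1
12:30 end Declan → 0
13:00 start Sana → 1
13:45 end Sana → 0
15:00 start Kenji → 1
15:30 start Hannah → 2
15:30 start Ingrid → 3
15:45 start Felix → 4
16:15 end Felix → 3
16:15 end Kenji → 2
16:30 end Ingrid → 1
17:30 end Hannah → 0
Peak is 4, at 15:45 (Felix, Hannah, Ingrid, Kenji).

4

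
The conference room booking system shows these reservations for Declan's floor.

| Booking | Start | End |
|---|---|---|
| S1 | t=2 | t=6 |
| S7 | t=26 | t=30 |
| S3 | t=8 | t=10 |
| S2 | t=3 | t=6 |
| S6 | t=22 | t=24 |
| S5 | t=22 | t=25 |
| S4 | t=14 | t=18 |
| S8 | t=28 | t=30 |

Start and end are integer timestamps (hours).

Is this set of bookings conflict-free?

Sorted by start: S1, S2, S3, S4, S5, S6, S7, S8.
S2 starts before S1 ends → S1 and S2 overlap.
That's a conflict, so the schedule is not conflict-free.

No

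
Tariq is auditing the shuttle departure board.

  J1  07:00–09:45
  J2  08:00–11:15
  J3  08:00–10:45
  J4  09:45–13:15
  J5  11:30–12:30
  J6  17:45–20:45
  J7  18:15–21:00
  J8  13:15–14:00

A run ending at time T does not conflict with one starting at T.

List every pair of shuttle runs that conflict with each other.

J1 & J2, J1 & J3, J2 & J3, J2 & J4, J3 & J4, J4 & J5, J6 & J7

Two intervals overlap when each starts before the other ends.
Sorted by start: J1, J2, J3, J4, J5, J8, J6, J7.
J2 starts before J1 ends → J1 and J2 overlap.
J3 starts before J1 ends → J1 and J3 overlap.
J4 starts exactly when J1 ends (back-to-back, no overlap), so J1 has no further overlaps.
J3 starts before J2 ends → J2 and J3 overlap.
J4 starts before J2 ends → J2 and J4 overlap.
J5 starts after J2 ends, so J2 has no further overlaps.
J4 starts before J3 ends → J3 and J4 overlap.
J5 starts after J3 ends, so J3 has no further overlaps.
J5 starts before J4 ends → J4 and J5 overlap.
J8 starts exactly when J4 ends (back-to-back, no overlap), so J4 has no further overlaps.
J8 starts after J5 ends, so J5 has no further overlaps.
J6 starts after J8 ends, so J8 has no further overlaps.
J7 starts before J6 ends → J6 and J7 overlap.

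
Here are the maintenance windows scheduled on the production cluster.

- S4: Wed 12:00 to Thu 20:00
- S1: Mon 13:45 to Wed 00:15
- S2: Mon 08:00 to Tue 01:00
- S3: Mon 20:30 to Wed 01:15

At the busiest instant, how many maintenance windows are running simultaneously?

Walk through starts and ends in time order (an end at T is processed before a start at T):
Mon 08:00 start S2 → 1
Mon 13:45 start S1 → 2
Mon 20:30 start S3 → 3
Tue 01:00 end S2 → 2
Wed 00:15 end S1 → 1
Wed 01:15 end S3 → 0
Wed 12:00 start S4 → 1
Thu 20:00 end S4 → 0
Peak is 3, at Mon 20:30 (S1, S2, S3).

3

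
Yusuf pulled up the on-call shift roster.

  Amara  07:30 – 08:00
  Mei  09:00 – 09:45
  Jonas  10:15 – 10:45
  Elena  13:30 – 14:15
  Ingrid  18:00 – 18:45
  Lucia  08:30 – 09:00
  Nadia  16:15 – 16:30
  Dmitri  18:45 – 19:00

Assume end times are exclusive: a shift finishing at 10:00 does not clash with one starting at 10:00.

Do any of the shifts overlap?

No

Sorted by start: Amara, Lucia, Mei, Jonas, Elena, Nadia, Ingrid, Dmitri.
Lucia starts after Amara ends — done with Amara.
Mei starts exactly when Lucia ends (back-to-back, no overlap) — done with Lucia.
Jonas starts after Mei ends — done with Mei.
Elena starts after Jonas ends — done with Jonas.
Nadia starts after Elena ends — done with Elena.
Ingrid starts after Nadia ends — done with Nadia.
Dmitri starts exactly when Ingrid ends (back-to-back, no overlap).
Every pair is clear; the schedule has no overlaps.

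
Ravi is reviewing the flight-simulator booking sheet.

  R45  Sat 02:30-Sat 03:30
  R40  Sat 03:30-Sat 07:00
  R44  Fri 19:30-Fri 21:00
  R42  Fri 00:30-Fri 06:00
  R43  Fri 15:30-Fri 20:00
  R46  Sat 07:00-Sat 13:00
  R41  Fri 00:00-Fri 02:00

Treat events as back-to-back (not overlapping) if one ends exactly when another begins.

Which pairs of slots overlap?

R41 & R42, R43 & R44

Check each pair: they overlap iff neither finishes before the other starts.
Sorted by start: R41, R42, R43, R44, R45, R40, R46.
R42 starts before R41 ends → R41 and R42 overlap.
R43 starts after R41 ends; R41 is clear from here.
R43 starts after R42 ends; R42 is clear from here.
R44 starts before R43 ends → R43 and R44 overlap.
R45 starts after R43 ends; R43 is clear from here.
R45 starts after R44 ends; R44 is clear from here.
R40 starts exactly when R45 ends (back-to-back, no overlap); R45 is clear from here.
R46 starts exactly when R40 ends (back-to-back, no overlap).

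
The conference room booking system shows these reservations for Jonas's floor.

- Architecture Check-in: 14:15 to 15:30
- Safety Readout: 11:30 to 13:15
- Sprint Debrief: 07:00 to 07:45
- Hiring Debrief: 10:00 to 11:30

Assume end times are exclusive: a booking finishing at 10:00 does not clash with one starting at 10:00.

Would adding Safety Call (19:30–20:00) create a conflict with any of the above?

No — it doesn't clash with anything

Sprint Debrief: ends 07:45 at or before Safety Call starts 19:30 → clear.
Hiring Debrief: ends 11:30 at or before Safety Call starts 19:30 → clear.
Safety Readout: ends 13:15 at or before Safety Call starts 19:30 → clear.
Architecture Check-in: ends 15:30 at or before Safety Call starts 19:30 → clear.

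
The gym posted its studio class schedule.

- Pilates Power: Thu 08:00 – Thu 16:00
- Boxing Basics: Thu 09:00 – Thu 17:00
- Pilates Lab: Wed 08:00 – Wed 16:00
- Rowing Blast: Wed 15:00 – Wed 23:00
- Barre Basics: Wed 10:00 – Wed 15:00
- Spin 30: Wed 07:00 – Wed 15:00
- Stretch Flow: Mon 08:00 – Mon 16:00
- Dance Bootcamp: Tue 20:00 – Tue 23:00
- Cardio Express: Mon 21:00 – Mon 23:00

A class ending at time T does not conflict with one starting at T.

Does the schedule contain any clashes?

Sorted by start: Stretch Flow, Cardio Express, Dance Bootcamp, Spin 30, Pilates Lab, Barre Basics, Rowing Blast, Pilates Power, Boxing Basics.
Cardio Express starts after Stretch Flow ends; Stretch Flow is clear from here.
Dance Bootcamp starts after Cardio Express ends; Cardio Express is clear from here.
Spin 30 starts after Dance Bootcamp ends; Dance Bootcamp is clear from here.
Pilates Lab starts before Spin 30 ends → Spin 30 and Pilates Lab overlap.
That's a conflict, so the schedule is not conflict-free.

Yes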